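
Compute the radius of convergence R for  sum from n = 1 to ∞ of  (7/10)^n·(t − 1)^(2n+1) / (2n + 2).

R = √70/7

The ratio of consecutive coefficients is [(2n + 2)/(2(n+1) + 2)] · 7/10 → 7/10.
Successive powers of (t − 1) differ by 2, so the series converges when |t − 1|² · 7/10 < 1, i.e. |t − 1| < √(10/7). So R = √70/7.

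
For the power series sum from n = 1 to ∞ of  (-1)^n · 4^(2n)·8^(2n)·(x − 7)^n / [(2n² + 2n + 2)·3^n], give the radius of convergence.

The ratio of consecutive coefficients is [(2n² + 2n + 2)/(2(n+1)² + 2(n+1) + 2)] · 16·64/3 → 1024/3.
Convergence for |x − 7| · 1024/3 < 1, i.e. |x − 7| < 3/1024. So R = 3/1024.

R = 3/1024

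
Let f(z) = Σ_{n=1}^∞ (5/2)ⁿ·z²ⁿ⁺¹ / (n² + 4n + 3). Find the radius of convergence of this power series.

The ratio of consecutive coefficients is [(n² + 4n + 3)/((n+1)² + 4(n+1) + 3)] · 5/2 → 5/2.
Successive powers of z differ by 2, so the series converges when |z|² · 5/2 < 1, i.e. |z| < √(2/5). So R = √10/5.

R = √10/5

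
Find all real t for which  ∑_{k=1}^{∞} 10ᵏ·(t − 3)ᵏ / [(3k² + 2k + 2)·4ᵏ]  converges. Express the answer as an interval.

[13/5, 17/5]

Ratio test: |a_{k+1}/a_k| = [(3k² + 2k + 2)/(3(k+1)² + 2(k+1) + 2)] · 10/4 → 5/2 as k → ∞.
Hence the series converges for |t − 3| < 1/(5/2) = 2/5, so the radius of convergence is 2/5.
Check t = 17/5: absolute convergence follows by limit comparison with Σ 1/k².
Endpoint t = 13/5: the series is dominated by a constant times Σ 1/k², which converges (p = 2 > 1).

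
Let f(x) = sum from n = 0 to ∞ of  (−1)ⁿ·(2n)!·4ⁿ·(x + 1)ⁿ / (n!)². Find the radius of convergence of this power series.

Apply the ratio test: |a_{n+1}| / |a_n| = (2n+1)·(2n+2)/(n+1)² · 4, which tends to 16 as n → ∞.
Hence the series converges for |x + 1| < 1/(16) = 1/16, so the radius of convergence is 1/16.

R = 1/16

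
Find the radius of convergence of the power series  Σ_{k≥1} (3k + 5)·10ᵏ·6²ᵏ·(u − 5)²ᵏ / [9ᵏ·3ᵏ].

The ratio of consecutive coefficients is [(3(k+1) + 5)/(3k + 5)] · 10·36/(9·3) → 40/3.
Successive powers of (u − 5) differ by 2, so the series converges when |u − 5|² · 40/3 < 1, i.e. |u − 5| < √(3/40). So R = √30/20.

R = √30/20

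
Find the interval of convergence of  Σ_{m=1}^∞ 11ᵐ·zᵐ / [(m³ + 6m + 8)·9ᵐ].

Apply the ratio test: |a_{m+1}| / |a_m| = [(m³ + 6m + 8)/((m+1)³ + 6(m+1) + 8)] · 11/9, which tends to 11/9 as m → ∞.
Hence the series converges for |z| < 1/(11/9) = 9/11, so the radius of convergence is 9/11.
When z = 9/11, absolute convergence follows by limit comparison with Σ 1/m³.
When z = -9/11, absolute convergence follows by limit comparison with Σ 1/m³.

[-9/11, 9/11]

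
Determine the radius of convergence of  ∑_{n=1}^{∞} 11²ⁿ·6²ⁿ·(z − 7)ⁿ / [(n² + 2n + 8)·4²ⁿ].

Apply the ratio test: |a_{n+1}| / |a_n| = [(n² + 2n + 8)/((n+1)² + 2(n+1) + 8)] · 121·36/16, which tends to 1089/4 as n → ∞.
Convergence for |z − 7| · 1089/4 < 1, i.e. |z − 7| < 4/1089. So R = 4/1089.

R = 4/1089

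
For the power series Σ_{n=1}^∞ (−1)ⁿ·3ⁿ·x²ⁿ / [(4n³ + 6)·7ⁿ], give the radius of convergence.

By the ratio test, |a_{n+1}/a_n| = [(4n³ + 6)/(4(n+1)³ + 6)] · 3/7 → 3/7.
Successive powers of x differ by 2, so the series converges when |x|² · 3/7 < 1, i.e. |x| < √(7/3). So R = √21/3.

R = √21/3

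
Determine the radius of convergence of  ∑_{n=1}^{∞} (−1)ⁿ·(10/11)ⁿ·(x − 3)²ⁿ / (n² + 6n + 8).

R = √110/10

The ratio of consecutive coefficients is [(n² + 6n + 8)/((n+1)² + 6(n+1) + 8)] · 10/11 → 10/11.
Since the exponent of (x − 3) increases by 2 each term, convergence requires |x − 3|² < 11/10, hence R = √110/10.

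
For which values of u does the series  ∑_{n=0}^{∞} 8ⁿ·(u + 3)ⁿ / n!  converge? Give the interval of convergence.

(−∞, ∞)

The ratio of consecutive coefficients is 8 · 1/(n+1) → 0.
The limit is 0, so the series converges for all u; R = ∞.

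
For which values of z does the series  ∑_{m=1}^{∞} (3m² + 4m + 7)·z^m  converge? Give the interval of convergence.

Ratio test: |a_{m+1}/a_m| = (3(m+1)² + 4(m+1) + 7)/(3m² + 4m + 7) → 1 as m → ∞.
So the series converges when |z| < 1 and diverges when |z| > 1; R = 1.
At z = 1: the m-th term does not approach 0; divergence by the term test.
When z = -1, the m-th term does not approach 0; divergence by the term test.

(-1, 1)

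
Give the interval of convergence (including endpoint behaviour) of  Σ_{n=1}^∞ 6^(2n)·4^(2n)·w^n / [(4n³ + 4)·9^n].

[-1/64, 1/64]

Ratio test: |a_{n+1}/a_n| = [(4n³ + 4)/(4(n+1)³ + 4)] · 36·16/9 → 64 as n → ∞.
The series converges when 64 · |w| < 1, giving R = 1/64.
At w = 1/64: the terms are on the order of 1/n³, so the series converges absolutely by comparison with the p-series (p = 3 > 1).
When w = -1/64, absolute convergence follows by limit comparison with Σ 1/n³.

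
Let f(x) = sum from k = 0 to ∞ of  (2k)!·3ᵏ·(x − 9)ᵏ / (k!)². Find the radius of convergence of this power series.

Ratio test: |a_{k+1}/a_k| = (2k+1)·(2k+2)/(k+1)² · 3 → 12 as k → ∞.
The series converges when 12 · |x − 9| < 1, giving R = 1/12.

R = 1/12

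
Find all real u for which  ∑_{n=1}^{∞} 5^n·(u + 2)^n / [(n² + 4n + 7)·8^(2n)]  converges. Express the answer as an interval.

[-74/5, 54/5]

Apply the ratio test: |a_{n+1}| / |a_n| = [(n² + 4n + 7)/((n+1)² + 4(n+1) + 7)] · 5/64, which tends to 5/64 as n → ∞.
Hence the series converges for |u + 2| < 1/(5/64) = 64/5, so the radius of convergence is 64/5.
Endpoint u = 54/5: the series is dominated by a constant times Σ 1/n², which converges (p = 2 > 1).
At u = -74/5: the series is dominated by a constant times Σ 1/n², which converges (p = 2 > 1).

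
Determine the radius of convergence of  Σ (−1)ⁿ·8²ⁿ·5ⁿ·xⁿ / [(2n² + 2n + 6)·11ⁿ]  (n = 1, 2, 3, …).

R = 11/320

By the ratio test, |a_{n+1}/a_n| = [(2n² + 2n + 6)/(2(n+1)² + 2(n+1) + 6)] · 64·5/11 → 320/11.
Convergence for |x| · 320/11 < 1, i.e. |x| < 11/320. So R = 11/320.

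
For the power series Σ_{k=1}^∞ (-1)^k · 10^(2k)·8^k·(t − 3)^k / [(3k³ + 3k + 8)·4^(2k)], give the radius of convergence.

The ratio of consecutive coefficients is [(3k³ + 3k + 8)/(3(k+1)³ + 3(k+1) + 8)] · 100·8/16 → 50.
Convergence for |t − 3| · 50 < 1, i.e. |t − 3| < 1/50. So R = 1/50.

R = 1/50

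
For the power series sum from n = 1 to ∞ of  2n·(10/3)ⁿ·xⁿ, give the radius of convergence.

Ratio test: |a_{n+1}/a_n| = [2(n+1)/2n] · 10/3 → 10/3 as n → ∞.
Thus R = 1/(10/3) = 3/10.

R = 3/10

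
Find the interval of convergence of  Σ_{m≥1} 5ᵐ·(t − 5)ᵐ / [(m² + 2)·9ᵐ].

[16/5, 34/5]

Apply the ratio test: |a_{m+1}| / |a_m| = [(m² + 2)/((m+1)² + 2)] · 5/9, which tends to 5/9 as m → ∞.
Convergence for |t − 5| · 5/9 < 1, i.e. |t − 5| < 9/5. So R = 9/5.
Endpoint t = 34/5: the series is dominated by a constant times Σ 1/m², which converges (p = 2 > 1).
Check t = 16/5: the terms are on the order of 1/m², so the series converges absolutely by comparison with the p-series (p = 2 > 1).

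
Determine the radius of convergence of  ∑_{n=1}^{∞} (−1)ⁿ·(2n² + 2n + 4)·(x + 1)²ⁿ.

R = 1

Apply the ratio test: |a_{n+1}| / |a_n| = (2(n+1)² + 2(n+1) + 4)/(2n² + 2n + 4), which tends to 1 as n → ∞.
Successive powers of (x + 1) differ by 2, so the series converges when |x + 1|² · 1 < 1, i.e. |x + 1| < √(1) = 1. So R = 1.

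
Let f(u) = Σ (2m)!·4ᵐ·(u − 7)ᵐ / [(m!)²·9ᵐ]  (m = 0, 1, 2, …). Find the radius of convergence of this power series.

R = 9/16

Ratio test: |a_{m+1}/a_m| = (2m+1)·(2m+2)/(m+1)² · 4/9 → 16/9 as m → ∞.
Convergence for |u − 7| · 16/9 < 1, i.e. |u − 7| < 9/16. So R = 9/16.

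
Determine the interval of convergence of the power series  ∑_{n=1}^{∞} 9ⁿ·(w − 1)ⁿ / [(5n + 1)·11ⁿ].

Apply the ratio test: |a_{n+1}| / |a_n| = [(5n + 1)/(5(n+1) + 1)] · 9/11, which tends to 9/11 as n → ∞.
The series converges when 9/11 · |w − 1| < 1, giving R = 11/9.
When w = 20/9, the terms behave like c/n; limit comparison with the harmonic series gives divergence.
At w = -2/9: the terms alternate in sign and decrease monotonically to 0 in absolute value (size ~ c/n), so the alternating series test gives convergence.

[-2/9, 20/9)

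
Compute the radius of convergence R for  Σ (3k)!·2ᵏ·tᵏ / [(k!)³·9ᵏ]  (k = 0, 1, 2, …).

Apply the ratio test: |a_{k+1}| / |a_k| = (3k+1)·(3k+2)·(3k+3)/(k+1)³ · 2/9, which tends to 6 as k → ∞.
The series converges when 6 · |t| < 1, giving R = 1/6.

R = 1/6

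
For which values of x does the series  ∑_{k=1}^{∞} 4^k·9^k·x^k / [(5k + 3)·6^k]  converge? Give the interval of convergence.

By the ratio test, |a_{k+1}/a_k| = [(5k + 3)/(5(k+1) + 3)] · 4·9/6 → 6.
Thus R = 1/(6) = 1/6.
When x = 1/6, the terms behave like c/k; limit comparison with the harmonic series gives divergence.
Endpoint x = -1/6: an alternating series whose terms decrease to 0 in absolute value, so it converges by the Leibniz criterion.

[-1/6, 1/6)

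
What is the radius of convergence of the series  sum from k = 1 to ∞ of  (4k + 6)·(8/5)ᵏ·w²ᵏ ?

R = √10/4

By the ratio test, |a_{k+1}/a_k| = [(4(k+1) + 6)/(4k + 6)] · 8/5 → 8/5.
Since the exponent of w increases by 2 each term, convergence requires |w|² < 5/8, hence R = √10/4.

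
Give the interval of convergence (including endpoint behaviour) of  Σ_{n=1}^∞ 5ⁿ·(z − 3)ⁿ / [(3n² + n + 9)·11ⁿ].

[4/5, 26/5]

Ratio test: |a_{n+1}/a_n| = [(3n² + n + 9)/(3(n+1)² + (n+1) + 9)] · 5/11 → 5/11 as n → ∞.
Hence the series converges for |z − 3| < 1/(5/11) = 11/5, so the radius of convergence is 11/5.
Check z = 26/5: the series is dominated by a constant times Σ 1/n², which converges (p = 2 > 1).
Endpoint z = 4/5: absolute convergence follows by limit comparison with Σ 1/n².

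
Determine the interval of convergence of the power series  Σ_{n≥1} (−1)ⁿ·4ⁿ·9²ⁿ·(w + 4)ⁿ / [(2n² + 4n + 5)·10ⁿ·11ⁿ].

Apply the ratio test: |a_{n+1}| / |a_n| = [(2n² + 4n + 5)/(2(n+1)² + 4(n+1) + 5)] · 4·81/(10·11), which tends to 162/55 as n → ∞.
Thus R = 1/(162/55) = 55/162.
At w = -593/162: absolute convergence follows by limit comparison with Σ 1/n².
When w = -703/162, absolute convergence follows by limit comparison with Σ 1/n².

[-703/162, -593/162]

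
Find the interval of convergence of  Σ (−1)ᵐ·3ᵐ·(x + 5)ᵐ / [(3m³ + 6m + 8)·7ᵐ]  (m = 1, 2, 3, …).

By the ratio test, |a_{m+1}/a_m| = [(3m³ + 6m + 8)/(3(m+1)³ + 6(m+1) + 8)] · 3/7 → 3/7.
Thus R = 1/(3/7) = 7/3.
Endpoint x = -8/3: the series is dominated by a constant times Σ 1/m³, which converges (p = 3 > 1).
Endpoint x = -22/3: the series is dominated by a constant times Σ 1/m³, which converges (p = 3 > 1).

[-22/3, -8/3]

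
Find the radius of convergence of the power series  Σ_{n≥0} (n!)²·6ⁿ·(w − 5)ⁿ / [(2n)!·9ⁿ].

R = 6

The ratio of consecutive coefficients is (n+1)²/[(2n+1)·(2n+2)] · 6/9 → 1/6.
Thus R = 1/(1/6) = 6.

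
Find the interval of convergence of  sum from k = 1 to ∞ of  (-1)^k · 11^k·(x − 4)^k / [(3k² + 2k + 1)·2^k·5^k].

[34/11, 54/11]

By the ratio test, |a_{k+1}/a_k| = [(3k² + 2k + 1)/(3(k+1)² + 2(k+1) + 1)] · 11/(2·5) → 11/10.
Convergence for |x − 4| · 11/10 < 1, i.e. |x − 4| < 10/11. So R = 10/11.
Endpoint x = 54/11: the series is dominated by a constant times Σ 1/k², which converges (p = 2 > 1).
When x = 34/11, absolute convergence follows by limit comparison with Σ 1/k².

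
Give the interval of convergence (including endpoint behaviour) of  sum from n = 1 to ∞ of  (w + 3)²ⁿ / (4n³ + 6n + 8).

Apply the ratio test: |a_{n+1}| / |a_n| = (4n³ + 6n + 8)/(4(n+1)³ + 6(n+1) + 8), which tends to 1 as n → ∞.
Writing y = (w + 3)², the series in y has radius 1, so |w + 3| < √(1) = 1 and R = 1.
Endpoint w = -2: the series is dominated by a constant times Σ 1/n³, which converges (p = 3 > 1).
When w = -4, absolute convergence follows by limit comparison with Σ 1/n³.

[-4, -2]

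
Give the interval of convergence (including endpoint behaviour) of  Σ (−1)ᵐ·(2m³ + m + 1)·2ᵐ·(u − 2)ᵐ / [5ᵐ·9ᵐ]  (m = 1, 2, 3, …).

(-41/2, 49/2)

Ratio test: |a_{m+1}/a_m| = [(2(m+1)³ + (m+1) + 1)/(2m³ + m + 1)] · 2/(5·9) → 2/45 as m → ∞.
Hence the series converges for |u − 2| < 1/(2/45) = 45/2, so the radius of convergence is 45/2.
When u = 49/2, the m-th term does not approach 0; divergence by the term test.
When u = -41/2, the m-th term does not approach 0; divergence by the term test.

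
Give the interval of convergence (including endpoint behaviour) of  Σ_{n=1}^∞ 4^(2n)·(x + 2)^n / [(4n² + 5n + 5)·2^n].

The ratio of consecutive coefficients is [(4n² + 5n + 5)/(4(n+1)² + 5(n+1) + 5)] · 16/2 → 8.
Thus R = 1/(8) = 1/8.
At x = -15/8: the series is dominated by a constant times Σ 1/n², which converges (p = 2 > 1).
At x = -17/8: the series is dominated by a constant times Σ 1/n², which converges (p = 2 > 1).

[-17/8, -15/8]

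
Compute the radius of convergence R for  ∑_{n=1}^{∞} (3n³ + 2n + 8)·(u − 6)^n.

R = 1

The ratio of consecutive coefficients is (3(n+1)³ + 2(n+1) + 8)/(3n³ + 2n + 8) → 1.
Hence R = 1.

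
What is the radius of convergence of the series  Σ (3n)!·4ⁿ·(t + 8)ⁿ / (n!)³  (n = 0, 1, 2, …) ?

The ratio of consecutive coefficients is (3n+1)·(3n+2)·(3n+3)/(n+1)³ · 4 → 108.
Convergence for |t + 8| · 108 < 1, i.e. |t + 8| < 1/108. So R = 1/108.

R = 1/108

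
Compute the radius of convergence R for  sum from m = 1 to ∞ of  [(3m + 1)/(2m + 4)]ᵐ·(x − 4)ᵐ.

R = 2/3

Applying the root test, |a_m|^(1/m) = (3m + 1)/(2m + 4) → 3/2.
The series converges when 3/2 · |x − 4| < 1, giving R = 2/3.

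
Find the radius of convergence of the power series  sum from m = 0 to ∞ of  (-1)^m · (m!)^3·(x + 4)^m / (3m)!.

R = 27

By the ratio test, |a_{m+1}/a_m| = (m+1)³/[(3m+1)·(3m+2)·(3m+3)] → 1/27.
Thus R = 1/(1/27) = 27.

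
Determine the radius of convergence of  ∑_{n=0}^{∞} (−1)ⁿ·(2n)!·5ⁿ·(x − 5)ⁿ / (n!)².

R = 1/20

By the ratio test, |a_{n+1}/a_n| = (2n+1)·(2n+2)/(n+1)² · 5 → 20.
Hence the series converges for |x − 5| < 1/(20) = 1/20, so the radius of convergence is 1/20.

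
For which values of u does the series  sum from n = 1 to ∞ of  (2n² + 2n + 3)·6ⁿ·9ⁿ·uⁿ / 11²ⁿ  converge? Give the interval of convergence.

(-121/54, 121/54)

Ratio test: |a_{n+1}/a_n| = [(2(n+1)² + 2(n+1) + 3)/(2n² + 2n + 3)] · 6·9/121 → 54/121 as n → ∞.
Convergence for |u| · 54/121 < 1, i.e. |u| < 121/54. So R = 121/54.
Endpoint u = 121/54: the n-th term does not approach 0; divergence by the term test.
Check u = -121/54: the terms do not tend to 0, so the series diverges.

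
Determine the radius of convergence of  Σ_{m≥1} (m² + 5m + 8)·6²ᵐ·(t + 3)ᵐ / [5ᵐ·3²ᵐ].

Ratio test: |a_{m+1}/a_m| = [((m+1)² + 5(m+1) + 8)/(m² + 5m + 8)] · 36/(5·9) → 4/5 as m → ∞.
Thus R = 1/(4/5) = 5/4.

R = 5/4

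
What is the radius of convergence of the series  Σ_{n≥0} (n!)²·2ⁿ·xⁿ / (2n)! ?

By the ratio test, |a_{n+1}/a_n| = (n+1)²/[(2n+1)·(2n+2)] · 2 → 1/2.
Convergence for |x| · 1/2 < 1, i.e. |x| < 2. So R = 2.

R = 2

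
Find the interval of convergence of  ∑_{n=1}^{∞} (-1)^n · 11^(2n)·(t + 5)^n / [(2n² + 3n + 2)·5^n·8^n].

Ratio test: |a_{n+1}/a_n| = [(2n² + 3n + 2)/(2(n+1)² + 3(n+1) + 2)] · 121/(5·8) → 121/40 as n → ∞.
The series converges when 121/40 · |t + 5| < 1, giving R = 40/121.
Check t = -565/121: the series is dominated by a constant times Σ 1/n², which converges (p = 2 > 1).
At t = -645/121: the series is dominated by a constant times Σ 1/n², which converges (p = 2 > 1).

[-645/121, -565/121]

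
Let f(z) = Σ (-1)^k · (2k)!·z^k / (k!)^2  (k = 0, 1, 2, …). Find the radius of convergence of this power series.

Apply the ratio test: |a_{k+1}| / |a_k| = (2k+1)·(2k+2)/(k+1)², which tends to 4 as k → ∞.
Convergence for |z| · 4 < 1, i.e. |z| < 1/4. So R = 1/4.

R = 1/4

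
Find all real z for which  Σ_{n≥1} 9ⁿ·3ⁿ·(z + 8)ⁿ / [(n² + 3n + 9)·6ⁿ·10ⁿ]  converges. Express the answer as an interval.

[-92/9, -52/9]

The ratio of consecutive coefficients is [(n² + 3n + 9)/((n+1)² + 3(n+1) + 9)] · 9·3/(6·10) → 9/20.
Convergence for |z + 8| · 9/20 < 1, i.e. |z + 8| < 20/9. So R = 20/9.
Check z = -52/9: the terms are on the order of 1/n², so the series converges absolutely by comparison with the p-series (p = 2 > 1).
When z = -92/9, the terms are on the order of 1/n², so the series converges absolutely by comparison with the p-series (p = 2 > 1).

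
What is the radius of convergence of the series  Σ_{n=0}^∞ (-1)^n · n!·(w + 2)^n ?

R = 0

Apply the ratio test: |a_{n+1}| / |a_n| = (n+1), which tends to ∞ as n → ∞.
Since the ratio → ∞, the series diverges for every w ≠ -2, and R = 0.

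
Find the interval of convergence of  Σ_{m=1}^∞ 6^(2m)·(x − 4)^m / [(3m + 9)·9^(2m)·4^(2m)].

The ratio of consecutive coefficients is [(3m + 9)/(3(m+1) + 9)] · 36/(81·16) → 1/36.
Thus R = 1/(1/36) = 36.
Check x = 40: the terms behave like c/m; limit comparison with the harmonic series gives divergence.
When x = -32, the terms alternate in sign and decrease monotonically to 0 in absolute value (size ~ c/m), so the alternating series test gives convergence.

[-32, 40)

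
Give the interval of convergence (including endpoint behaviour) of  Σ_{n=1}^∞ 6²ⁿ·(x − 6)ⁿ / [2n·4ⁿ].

Apply the ratio test: |a_{n+1}| / |a_n| = [2n/2(n+1)] · 36/4, which tends to 9 as n → ∞.
Convergence for |x − 6| · 9 < 1, i.e. |x − 6| < 1/9. So R = 1/9.
When x = 55/9, comparison with the harmonic series Σ 1/n shows the series diverges.
When x = 53/9, an alternating series whose terms decrease to 0 in absolute value, so it converges by the Leibniz criterion.

[53/9, 55/9)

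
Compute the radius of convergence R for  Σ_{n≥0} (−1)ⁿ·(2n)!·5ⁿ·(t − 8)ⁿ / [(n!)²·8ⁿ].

R = 2/5

Ratio test: |a_{n+1}/a_n| = (2n+1)·(2n+2)/(n+1)² · 5/8 → 5/2 as n → ∞.
The series converges when 5/2 · |t − 8| < 1, giving R = 2/5.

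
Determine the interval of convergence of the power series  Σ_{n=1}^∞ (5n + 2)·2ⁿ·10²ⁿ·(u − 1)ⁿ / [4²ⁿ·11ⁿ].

Apply the ratio test: |a_{n+1}| / |a_n| = [(5(n+1) + 2)/(5n + 2)] · 2·100/(16·11), which tends to 25/22 as n → ∞.
Thus R = 1/(25/22) = 22/25.
Check u = 47/25: the terms do not tend to 0, so the series diverges.
Check u = 3/25: the n-th term does not approach 0; divergence by the term test.

(3/25, 47/25)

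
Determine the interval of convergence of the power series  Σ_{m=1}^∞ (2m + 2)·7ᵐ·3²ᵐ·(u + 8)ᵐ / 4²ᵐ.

The ratio of consecutive coefficients is [(2(m+1) + 2)/(2m + 2)] · 7·9/16 → 63/16.
The series converges when 63/16 · |u + 8| < 1, giving R = 16/63.
Endpoint u = -488/63: the terms have absolute value of order m, which does not tend to 0, so the series diverges by the divergence test.
When u = -520/63, the terms do not tend to 0, so the series diverges.

(-520/63, -488/63)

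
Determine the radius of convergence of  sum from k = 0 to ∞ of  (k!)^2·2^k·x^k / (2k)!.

R = 2

Ratio test: |a_{k+1}/a_k| = (k+1)²/[(2k+1)·(2k+2)] · 2 → 1/2 as k → ∞.
The series converges when 1/2 · |x| < 1, giving R = 2.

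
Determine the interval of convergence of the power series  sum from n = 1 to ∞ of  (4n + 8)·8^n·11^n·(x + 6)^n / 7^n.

Apply the ratio test: |a_{n+1}| / |a_n| = [(4(n+1) + 8)/(4n + 8)] · 8·11/7, which tends to 88/7 as n → ∞.
Convergence for |x + 6| · 88/7 < 1, i.e. |x + 6| < 7/88. So R = 7/88.
When x = -521/88, the terms do not tend to 0, so the series diverges.
At x = -535/88: the terms have absolute value of order n, which does not tend to 0, so the series diverges by the divergence test.

(-535/88, -521/88)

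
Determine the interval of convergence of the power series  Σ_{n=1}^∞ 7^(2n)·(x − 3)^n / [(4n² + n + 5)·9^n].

Ratio test: |a_{n+1}/a_n| = [(4n² + n + 5)/(4(n+1)² + (n+1) + 5)] · 49/9 → 49/9 as n → ∞.
Hence the series converges for |x − 3| < 1/(49/9) = 9/49, so the radius of convergence is 9/49.
At x = 156/49: the terms are on the order of 1/n², so the series converges absolutely by comparison with the p-series (p = 2 > 1).
When x = 138/49, the terms are on the order of 1/n², so the series converges absolutely by comparison with the p-series (p = 2 > 1).

[138/49, 156/49]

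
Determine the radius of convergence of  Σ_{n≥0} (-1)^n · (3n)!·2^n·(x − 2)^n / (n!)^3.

Ratio test: |a_{n+1}/a_n| = (3n+1)·(3n+2)·(3n+3)/(n+1)³ · 2 → 54 as n → ∞.
Convergence for |x − 2| · 54 < 1, i.e. |x − 2| < 1/54. So R = 1/54.

R = 1/54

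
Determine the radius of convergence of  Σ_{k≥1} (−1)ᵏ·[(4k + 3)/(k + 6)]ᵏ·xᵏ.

Applying the root test, |a_k|^(1/k) = (4k + 3)/(k + 6) → 4.
The series converges when 4 · |x| < 1, giving R = 1/4.

R = 1/4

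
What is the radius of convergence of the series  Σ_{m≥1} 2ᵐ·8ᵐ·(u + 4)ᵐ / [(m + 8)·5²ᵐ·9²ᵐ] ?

By the ratio test, |a_{m+1}/a_m| = [(m + 8)/((m+1) + 8)] · 2·8/(25·81) → 16/2025.
Hence the series converges for |u + 4| < 1/(16/2025) = 2025/16, so the radius of convergence is 2025/16.

R = 2025/16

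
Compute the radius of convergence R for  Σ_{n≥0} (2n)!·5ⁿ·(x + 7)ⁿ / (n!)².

By the ratio test, |a_{n+1}/a_n| = (2n+1)·(2n+2)/(n+1)² · 5 → 20.
Thus R = 1/(20) = 1/20.

R = 1/20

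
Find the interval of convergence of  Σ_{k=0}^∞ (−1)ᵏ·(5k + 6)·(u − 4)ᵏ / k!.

Apply the ratio test: |a_{k+1}| / |a_k| = (5(k+1) + 6)/(5k + 6) · 1/(k+1), which tends to 0 as k → ∞.
Since the limit is 0 < 1 for every u, the series converges on all of ℝ and R = ∞.

(−∞, ∞)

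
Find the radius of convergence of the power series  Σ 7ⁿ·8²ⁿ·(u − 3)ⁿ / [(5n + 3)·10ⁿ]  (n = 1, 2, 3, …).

R = 5/224

By the ratio test, |a_{n+1}/a_n| = [(5n + 3)/(5(n+1) + 3)] · 7·64/10 → 224/5.
Convergence for |u − 3| · 224/5 < 1, i.e. |u − 3| < 5/224. So R = 5/224.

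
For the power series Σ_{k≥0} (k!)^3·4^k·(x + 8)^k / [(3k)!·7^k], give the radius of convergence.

R = 189/4

Ratio test: |a_{k+1}/a_k| = (k+1)³/[(3k+1)·(3k+2)·(3k+3)] · 4/7 → 4/189 as k → ∞.
Hence the series converges for |x + 8| < 1/(4/189) = 189/4, so the radius of convergence is 189/4.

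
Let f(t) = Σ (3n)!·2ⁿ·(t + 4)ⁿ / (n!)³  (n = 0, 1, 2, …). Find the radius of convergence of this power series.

R = 1/54

Apply the ratio test: |a_{n+1}| / |a_n| = (3n+1)·(3n+2)·(3n+3)/(n+1)³ · 2, which tends to 54 as n → ∞.
Thus R = 1/(54) = 1/54.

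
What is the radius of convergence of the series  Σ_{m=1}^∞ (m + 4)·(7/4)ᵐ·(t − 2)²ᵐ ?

R = 2√7/7

Ratio test: |a_{m+1}/a_m| = [((m+1) + 4)/(m + 4)] · 7/4 → 7/4 as m → ∞.
Writing y = (t − 2)², the series in y has radius 4/7, so |t − 2| < √(4/7) and R = 2√7/7.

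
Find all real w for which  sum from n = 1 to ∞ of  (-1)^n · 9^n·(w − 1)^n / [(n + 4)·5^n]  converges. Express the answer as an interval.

(4/9, 14/9]

Ratio test: |a_{n+1}/a_n| = [(n + 4)/((n+1) + 4)] · 9/5 → 9/5 as n → ∞.
Hence the series converges for |w − 1| < 1/(9/5) = 5/9, so the radius of convergence is 5/9.
Endpoint w = 14/9: an alternating series whose terms decrease to 0 in absolute value, so it converges by the Leibniz criterion.
At w = 4/9: comparison with the harmonic series Σ 1/n shows the series diverges.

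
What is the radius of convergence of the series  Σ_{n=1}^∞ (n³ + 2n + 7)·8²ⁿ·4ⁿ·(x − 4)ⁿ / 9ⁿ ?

R = 9/256

Apply the ratio test: |a_{n+1}| / |a_n| = [((n+1)³ + 2(n+1) + 7)/(n³ + 2n + 7)] · 64·4/9, which tends to 256/9 as n → ∞.
Thus R = 1/(256/9) = 9/256.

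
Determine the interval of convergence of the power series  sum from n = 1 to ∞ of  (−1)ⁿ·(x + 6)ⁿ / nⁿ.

(−∞, ∞)

Root test: |a_n|^(1/n) = 1/n → 0.
Since the n-th root of |a_n| tends to 0, the series converges for all real x; R = ∞.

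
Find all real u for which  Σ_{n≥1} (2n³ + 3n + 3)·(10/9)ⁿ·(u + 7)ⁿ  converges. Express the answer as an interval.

(-79/10, -61/10)

The ratio of consecutive coefficients is [(2(n+1)³ + 3(n+1) + 3)/(2n³ + 3n + 3)] · 10/9 → 10/9.
Hence the series converges for |u + 7| < 1/(10/9) = 9/10, so the radius of convergence is 9/10.
Check u = -61/10: the terms do not tend to 0, so the series diverges.
Endpoint u = -79/10: the terms have absolute value of order n³, which does not tend to 0, so the series diverges by the divergence test.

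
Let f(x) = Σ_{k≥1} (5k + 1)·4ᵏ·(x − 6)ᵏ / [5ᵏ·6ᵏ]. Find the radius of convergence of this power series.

R = 15/2

By the ratio test, |a_{k+1}/a_k| = [(5(k+1) + 1)/(5k + 1)] · 4/(5·6) → 2/15.
The series converges when 2/15 · |x − 6| < 1, giving R = 15/2.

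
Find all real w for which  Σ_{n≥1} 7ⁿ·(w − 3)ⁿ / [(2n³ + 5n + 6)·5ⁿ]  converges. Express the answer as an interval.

[16/7, 26/7]

Ratio test: |a_{n+1}/a_n| = [(2n³ + 5n + 6)/(2(n+1)³ + 5(n+1) + 6)] · 7/5 → 7/5 as n → ∞.
Hence the series converges for |w − 3| < 1/(7/5) = 5/7, so the radius of convergence is 5/7.
Check w = 26/7: the series is dominated by a constant times Σ 1/n³, which converges (p = 3 > 1).
At w = 16/7: the terms are on the order of 1/n³, so the series converges absolutely by comparison with the p-series (p = 3 > 1).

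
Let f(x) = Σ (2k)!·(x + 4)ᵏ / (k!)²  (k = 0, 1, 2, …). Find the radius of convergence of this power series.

R = 1/4

Ratio test: |a_{k+1}/a_k| = (2k+1)·(2k+2)/(k+1)² → 4 as k → ∞.
Convergence for |x + 4| · 4 < 1, i.e. |x + 4| < 1/4. So R = 1/4.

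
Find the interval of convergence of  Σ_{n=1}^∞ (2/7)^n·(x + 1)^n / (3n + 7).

The ratio of consecutive coefficients is [(3n + 7)/(3(n+1) + 7)] · 2/7 → 2/7.
The series converges when 2/7 · |x + 1| < 1, giving R = 7/2.
Endpoint x = 5/2: the terms behave like c/n; limit comparison with the harmonic series gives divergence.
Check x = -9/2: an alternating series whose terms decrease to 0 in absolute value, so it converges by the Leibniz criterion.

[-9/2, 5/2)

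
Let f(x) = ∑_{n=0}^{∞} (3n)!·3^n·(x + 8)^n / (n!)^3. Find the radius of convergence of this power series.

Apply the ratio test: |a_{n+1}| / |a_n| = (3n+1)·(3n+2)·(3n+3)/(n+1)³ · 3, which tends to 81 as n → ∞.
Hence the series converges for |x + 8| < 1/(81) = 1/81, so the radius of convergence is 1/81.

R = 1/81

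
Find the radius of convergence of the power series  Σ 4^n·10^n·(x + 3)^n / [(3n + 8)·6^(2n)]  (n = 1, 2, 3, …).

R = 9/10

Ratio test: |a_{n+1}/a_n| = [(3n + 8)/(3(n+1) + 8)] · 4·10/36 → 10/9 as n → ∞.
Thus R = 1/(10/9) = 9/10.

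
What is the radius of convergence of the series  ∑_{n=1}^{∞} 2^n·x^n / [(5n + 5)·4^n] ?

Ratio test: |a_{n+1}/a_n| = [(5n + 5)/(5(n+1) + 5)] · 2/4 → 1/2 as n → ∞.
Thus R = 1/(1/2) = 2.

R = 2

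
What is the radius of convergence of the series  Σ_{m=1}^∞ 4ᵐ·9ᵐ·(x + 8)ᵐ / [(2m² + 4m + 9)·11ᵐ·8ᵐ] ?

R = 22/9

The ratio of consecutive coefficients is [(2m² + 4m + 9)/(2(m+1)² + 4(m+1) + 9)] · 4·9/(11·8) → 9/22.
Convergence for |x + 8| · 9/22 < 1, i.e. |x + 8| < 22/9. So R = 22/9.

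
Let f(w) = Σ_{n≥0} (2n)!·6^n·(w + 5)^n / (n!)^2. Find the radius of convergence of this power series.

The ratio of consecutive coefficients is (2n+1)·(2n+2)/(n+1)² · 6 → 24.
Convergence for |w + 5| · 24 < 1, i.e. |w + 5| < 1/24. So R = 1/24.

R = 1/24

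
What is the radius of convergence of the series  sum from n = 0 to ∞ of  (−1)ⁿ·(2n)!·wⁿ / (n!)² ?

Apply the ratio test: |a_{n+1}| / |a_n| = (2n+1)·(2n+2)/(n+1)², which tends to 4 as n → ∞.
The series converges when 4 · |w| < 1, giving R = 1/4.

R = 1/4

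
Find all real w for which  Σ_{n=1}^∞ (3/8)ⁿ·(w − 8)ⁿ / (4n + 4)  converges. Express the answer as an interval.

Ratio test: |a_{n+1}/a_n| = [(4n + 4)/(4(n+1) + 4)] · 3/8 → 3/8 as n → ∞.
The series converges when 3/8 · |w − 8| < 1, giving R = 8/3.
At w = 32/3: comparison with the harmonic series Σ 1/n shows the series diverges.
Endpoint w = 16/3: the terms alternate in sign and decrease monotonically to 0 in absolute value (size ~ c/n), so the alternating series test gives convergence.

[16/3, 32/3)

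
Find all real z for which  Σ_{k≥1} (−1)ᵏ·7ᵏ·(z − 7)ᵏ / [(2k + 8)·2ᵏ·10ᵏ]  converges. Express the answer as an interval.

Ratio test: |a_{k+1}/a_k| = [(2k + 8)/(2(k+1) + 8)] · 7/(2·10) → 7/20 as k → ∞.
Convergence for |z − 7| · 7/20 < 1, i.e. |z − 7| < 20/7. So R = 20/7.
When z = 69/7, an alternating series whose terms decrease to 0 in absolute value, so it converges by the Leibniz criterion.
At z = 29/7: the terms behave like c/k; limit comparison with the harmonic series gives divergence.

(29/7, 69/7]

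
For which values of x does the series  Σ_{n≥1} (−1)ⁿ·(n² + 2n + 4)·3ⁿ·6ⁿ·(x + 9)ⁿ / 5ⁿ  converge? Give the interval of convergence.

By the ratio test, |a_{n+1}/a_n| = [((n+1)² + 2(n+1) + 4)/(n² + 2n + 4)] · 3·6/5 → 18/5.
Hence the series converges for |x + 9| < 1/(18/5) = 5/18, so the radius of convergence is 5/18.
Check x = -157/18: the terms have absolute value of order n², which does not tend to 0, so the series diverges by the divergence test.
When x = -167/18, the terms have absolute value of order n², which does not tend to 0, so the series diverges by the divergence test.

(-167/18, -157/18)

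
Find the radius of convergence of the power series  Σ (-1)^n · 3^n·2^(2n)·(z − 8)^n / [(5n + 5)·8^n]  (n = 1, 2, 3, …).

R = 2/3

By the ratio test, |a_{n+1}/a_n| = [(5n + 5)/(5(n+1) + 5)] · 3·4/8 → 3/2.
Thus R = 1/(3/2) = 2/3.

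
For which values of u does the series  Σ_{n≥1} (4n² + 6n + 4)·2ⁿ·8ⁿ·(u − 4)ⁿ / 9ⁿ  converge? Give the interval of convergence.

The ratio of consecutive coefficients is [(4(n+1)² + 6(n+1) + 4)/(4n² + 6n + 4)] · 2·8/9 → 16/9.
Convergence for |u − 4| · 16/9 < 1, i.e. |u − 4| < 9/16. So R = 9/16.
Check u = 73/16: the terms have absolute value of order n², which does not tend to 0, so the series diverges by the divergence test.
When u = 55/16, the terms do not tend to 0, so the series diverges.

(55/16, 73/16)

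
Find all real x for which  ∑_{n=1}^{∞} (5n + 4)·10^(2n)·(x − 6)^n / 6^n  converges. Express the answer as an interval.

(297/50, 303/50)

The ratio of consecutive coefficients is [(5(n+1) + 4)/(5n + 4)] · 100/6 → 50/3.
Hence the series converges for |x − 6| < 1/(50/3) = 3/50, so the radius of convergence is 3/50.
Check x = 303/50: the n-th term does not approach 0; divergence by the term test.
Endpoint x = 297/50: the terms have absolute value of order n, which does not tend to 0, so the series diverges by the divergence test.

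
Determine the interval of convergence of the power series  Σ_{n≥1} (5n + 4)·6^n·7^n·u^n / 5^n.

Ratio test: |a_{n+1}/a_n| = [(5(n+1) + 4)/(5n + 4)] · 6·7/5 → 42/5 as n → ∞.
Hence the series converges for |u| < 1/(42/5) = 5/42, so the radius of convergence is 5/42.
Check u = 5/42: the terms do not tend to 0, so the series diverges.
When u = -5/42, the terms do not tend to 0, so the series diverges.

(-5/42, 5/42)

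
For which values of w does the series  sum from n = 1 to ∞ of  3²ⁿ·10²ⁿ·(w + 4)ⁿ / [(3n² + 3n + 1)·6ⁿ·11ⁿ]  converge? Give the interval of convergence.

[-611/150, -589/150]

Apply the ratio test: |a_{n+1}| / |a_n| = [(3n² + 3n + 1)/(3(n+1)² + 3(n+1) + 1)] · 9·100/(6·11), which tends to 150/11 as n → ∞.
Hence the series converges for |w + 4| < 1/(150/11) = 11/150, so the radius of convergence is 11/150.
Endpoint w = -589/150: absolute convergence follows by limit comparison with Σ 1/n².
Endpoint w = -611/150: the terms are on the order of 1/n², so the series converges absolutely by comparison with the p-series (p = 2 > 1).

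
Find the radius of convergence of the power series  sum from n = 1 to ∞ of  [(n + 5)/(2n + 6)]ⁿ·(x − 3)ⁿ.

By the Cauchy root test, |a_n|^(1/n) = (n + 5)/(2n + 6) → 1/2.
The series converges when 1/2 · |x − 3| < 1, giving R = 2.

R = 2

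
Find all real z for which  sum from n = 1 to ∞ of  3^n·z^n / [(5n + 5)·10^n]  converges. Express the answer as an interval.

[-10/3, 10/3)

Apply the ratio test: |a_{n+1}| / |a_n| = [(5n + 5)/(5(n+1) + 5)] · 3/10, which tends to 3/10 as n → ∞.
The series converges when 3/10 · |z| < 1, giving R = 10/3.
At z = 10/3: the terms behave like c/n; limit comparison with the harmonic series gives divergence.
At z = -10/3: the terms alternate in sign and decrease monotonically to 0 in absolute value (size ~ c/n), so the alternating series test gives convergence.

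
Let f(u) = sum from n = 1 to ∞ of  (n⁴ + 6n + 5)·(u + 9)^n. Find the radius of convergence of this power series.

Ratio test: |a_{n+1}/a_n| = ((n+1)⁴ + 6(n+1) + 5)/(n⁴ + 6n + 5) → 1 as n → ∞.
Hence R = 1.

R = 1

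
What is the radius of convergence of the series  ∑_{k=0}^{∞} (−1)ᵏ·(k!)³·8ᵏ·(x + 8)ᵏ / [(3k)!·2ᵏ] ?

R = 27/4

Apply the ratio test: |a_{k+1}| / |a_k| = (k+1)³/[(3k+1)·(3k+2)·(3k+3)] · 8/2, which tends to 4/27 as k → ∞.
Convergence for |x + 8| · 4/27 < 1, i.e. |x + 8| < 27/4. So R = 27/4.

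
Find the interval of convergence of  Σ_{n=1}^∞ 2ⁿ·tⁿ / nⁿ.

(−∞, ∞)

Root test: |a_n|^(1/n) = 2/n → 0.
The limit is 0 for every t, so R = ∞.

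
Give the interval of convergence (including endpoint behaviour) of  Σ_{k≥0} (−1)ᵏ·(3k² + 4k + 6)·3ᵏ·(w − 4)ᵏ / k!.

(−∞, ∞)

The ratio of consecutive coefficients is (3(k+1)² + 4(k+1) + 6)/(3k² + 4k + 6) · 3 · 1/(k+1) → 0.
The ratio tends to 0 regardless of w, hence R = ∞.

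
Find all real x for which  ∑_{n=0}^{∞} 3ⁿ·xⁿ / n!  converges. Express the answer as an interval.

Ratio test: |a_{n+1}/a_n| = 3 · 1/(n+1) → 0 as n → ∞.
The ratio tends to 0 regardless of x, hence R = ∞.

(−∞, ∞)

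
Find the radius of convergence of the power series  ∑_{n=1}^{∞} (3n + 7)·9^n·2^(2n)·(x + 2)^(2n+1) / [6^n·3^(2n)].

R = √6/2

Apply the ratio test: |a_{n+1}| / |a_n| = [(3(n+1) + 7)/(3n + 7)] · 9·4/(6·9), which tends to 2/3 as n → ∞.
Since the exponent of (x + 2) increases by 2 each term, convergence requires |x + 2|² < 3/2, hence R = √6/2.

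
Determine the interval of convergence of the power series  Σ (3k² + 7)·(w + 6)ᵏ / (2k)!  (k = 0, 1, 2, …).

By the ratio test, |a_{k+1}/a_k| = (3(k+1)² + 7)/(3k² + 7) · 1/[(2k+1)·(2k+2)] → 0.
The limit is 0, so the series converges for all w; R = ∞.

(−∞, ∞)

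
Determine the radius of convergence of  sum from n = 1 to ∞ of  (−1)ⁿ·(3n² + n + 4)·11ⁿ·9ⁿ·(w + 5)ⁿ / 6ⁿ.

The ratio of consecutive coefficients is [(3(n+1)² + (n+1) + 4)/(3n² + n + 4)] · 11·9/6 → 33/2.
Convergence for |w + 5| · 33/2 < 1, i.e. |w + 5| < 2/33. So R = 2/33.

R = 2/33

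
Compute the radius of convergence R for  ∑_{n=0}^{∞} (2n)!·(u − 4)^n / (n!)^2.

Apply the ratio test: |a_{n+1}| / |a_n| = (2n+1)·(2n+2)/(n+1)², which tends to 4 as n → ∞.
The series converges when 4 · |u − 4| < 1, giving R = 1/4.

R = 1/4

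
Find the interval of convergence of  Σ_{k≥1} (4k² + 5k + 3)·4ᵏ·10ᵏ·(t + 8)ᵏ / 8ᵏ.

(-41/5, -39/5)

The ratio of consecutive coefficients is [(4(k+1)² + 5(k+1) + 3)/(4k² + 5k + 3)] · 4·10/8 → 5.
Convergence for |t + 8| · 5 < 1, i.e. |t + 8| < 1/5. So R = 1/5.
At t = -39/5: the k-th term does not approach 0; divergence by the term test.
Endpoint t = -41/5: the k-th term does not approach 0; divergence by the term test.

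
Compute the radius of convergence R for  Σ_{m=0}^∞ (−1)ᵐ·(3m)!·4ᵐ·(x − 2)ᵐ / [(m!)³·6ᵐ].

R = 1/18

Ratio test: |a_{m+1}/a_m| = (3m+1)·(3m+2)·(3m+3)/(m+1)³ · 4/6 → 18 as m → ∞.
The series converges when 18 · |x − 2| < 1, giving R = 1/18.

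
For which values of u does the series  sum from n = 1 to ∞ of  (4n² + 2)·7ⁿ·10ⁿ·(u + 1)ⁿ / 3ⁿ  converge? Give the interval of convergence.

Ratio test: |a_{n+1}/a_n| = [(4(n+1)² + 2)/(4n² + 2)] · 7·10/3 → 70/3 as n → ∞.
Convergence for |u + 1| · 70/3 < 1, i.e. |u + 1| < 3/70. So R = 3/70.
Endpoint u = -67/70: the terms do not tend to 0, so the series diverges.
When u = -73/70, the terms do not tend to 0, so the series diverges.

(-73/70, -67/70)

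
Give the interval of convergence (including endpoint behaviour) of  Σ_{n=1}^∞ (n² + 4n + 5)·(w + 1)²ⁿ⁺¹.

(-2, 0)

The ratio of consecutive coefficients is ((n+1)² + 4(n+1) + 5)/(n² + 4n + 5) → 1.
Writing y = (w + 1)², the series in y has radius 1, so |w + 1| < √(1) = 1 and R = 1.
At w = 0: the terms have absolute value of order n², which does not tend to 0, so the series diverges by the divergence test.
At w = -2: the n-th term does not approach 0; divergence by the term test.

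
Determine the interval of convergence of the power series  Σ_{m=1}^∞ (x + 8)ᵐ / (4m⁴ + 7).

[-9, -7]

The ratio of consecutive coefficients is (4m⁴ + 7)/(4(m+1)⁴ + 7) → 1.
So the series converges when |x + 8| < 1 and diverges when |x + 8| > 1; R = 1.
When x = -7, absolute convergence follows by limit comparison with Σ 1/m⁴.
At x = -9: the terms are on the order of 1/m⁴, so the series converges absolutely by comparison with the p-series (p = 4 > 1).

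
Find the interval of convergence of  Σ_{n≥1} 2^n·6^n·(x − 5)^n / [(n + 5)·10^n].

[25/6, 35/6)

Apply the ratio test: |a_{n+1}| / |a_n| = [(n + 5)/((n+1) + 5)] · 2·6/10, which tends to 6/5 as n → ∞.
Thus R = 1/(6/5) = 5/6.
Check x = 35/6: the terms behave like c/n; limit comparison with the harmonic series gives divergence.
When x = 25/6, convergence follows from the alternating series test (terms decrease monotonically to 0).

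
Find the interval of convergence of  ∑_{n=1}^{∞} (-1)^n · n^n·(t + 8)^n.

Applying the root test, |a_n|^(1/n) = n → ∞.
The root grows without bound, so R = 0 (convergence only at t = -8).

{-8}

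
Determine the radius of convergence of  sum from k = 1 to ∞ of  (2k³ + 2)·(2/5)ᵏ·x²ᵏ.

R = √10/2

Apply the ratio test: |a_{k+1}| / |a_k| = [(2(k+1)³ + 2)/(2k³ + 2)] · 2/5, which tends to 2/5 as k → ∞.
Writing y = x², the series in y has radius 5/2, so |x| < √(5/2) and R = √10/2.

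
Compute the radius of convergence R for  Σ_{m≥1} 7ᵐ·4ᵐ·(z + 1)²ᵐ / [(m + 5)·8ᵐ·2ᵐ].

The ratio of consecutive coefficients is [(m + 5)/((m+1) + 5)] · 7·4/(8·2) → 7/4.
Since the exponent of (z + 1) increases by 2 each term, convergence requires |z + 1|² < 4/7, hence R = 2√7/7.

R = 2√7/7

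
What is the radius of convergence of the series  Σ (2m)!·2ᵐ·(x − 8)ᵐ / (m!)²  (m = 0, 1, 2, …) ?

By the ratio test, |a_{m+1}/a_m| = (2m+1)·(2m+2)/(m+1)² · 2 → 8.
The series converges when 8 · |x − 8| < 1, giving R = 1/8.

R = 1/8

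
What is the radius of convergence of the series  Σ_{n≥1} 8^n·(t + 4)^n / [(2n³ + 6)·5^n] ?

R = 5/8

Apply the ratio test: |a_{n+1}| / |a_n| = [(2n³ + 6)/(2(n+1)³ + 6)] · 8/5, which tends to 8/5 as n → ∞.
Convergence for |t + 4| · 8/5 < 1, i.e. |t + 4| < 5/8. So R = 5/8.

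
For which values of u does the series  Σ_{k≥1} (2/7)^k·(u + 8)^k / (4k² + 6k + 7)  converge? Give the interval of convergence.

[-23/2, -9/2]

Apply the ratio test: |a_{k+1}| / |a_k| = [(4k² + 6k + 7)/(4(k+1)² + 6(k+1) + 7)] · 2/7, which tends to 2/7 as k → ∞.
The series converges when 2/7 · |u + 8| < 1, giving R = 7/2.
At u = -9/2: the terms are on the order of 1/k², so the series converges absolutely by comparison with the p-series (p = 2 > 1).
Check u = -23/2: absolute convergence follows by limit comparison with Σ 1/k².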